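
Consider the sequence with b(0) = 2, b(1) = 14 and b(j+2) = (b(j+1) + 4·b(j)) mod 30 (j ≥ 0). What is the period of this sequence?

24

b(0) = 2; b(1) = 14; b(2) = 22; b(3) = 18; b(4) = 16; b(5) = 28; b(6) = 2; b(7) = 24; b(8) = 2; b(9) = 8; b(10) = 16; b(11) = 18; b(12) = 22; b(13) = 4; b(14) = 2; b(15) = 18; b(16) = 26; b(17) = 8; b(18) = 22; b(19) = 24; b(20) = 22; b(21) = 28; b(22) = 26; b(23) = 18; b(24) = 2; b(25) = 14.
Since (b(24), b(25)) = (b(0), b(1)) = (2, 14) (two consecutive terms determine the rest), the sequence is periodic with period 24.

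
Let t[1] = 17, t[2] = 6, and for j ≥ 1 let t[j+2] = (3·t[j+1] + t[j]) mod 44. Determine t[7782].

27

We have t[1] = 17,  t[2] = 6,  t[3] = 35,  t[4] = 23,  t[5] = 16,  t[6] = 27,  t[7] = 9,  t[8] = 10,  t[9] = 39,  t[10] = 39,  t[11] = 24,  t[12] = 23,  t[13] = 5,  t[14] = 38,  t[15] = 31,  t[16] = 43,  t[17] = 28,  t[18] = 39,  t[19] = 13,  t[20] = 34,  t[21] = 27,  t[22] = 27,  t[23] = 20,  t[24] = 43,  t[25] = 17,  t[26] = 6.
Since (t[25], t[26]) = (t[1], t[2]) = (17, 6) (two consecutive terms determine the rest), the sequence is periodic with period 24.
So t[7782] = t[1 + ((7782-1) mod 24)] = t[6] = 27.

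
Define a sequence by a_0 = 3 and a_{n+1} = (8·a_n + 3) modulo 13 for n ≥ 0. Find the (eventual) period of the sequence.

4

a_0 = 3, a_1 = 1, a_2 = 11, a_3 = 0, a_4 = 3.
Since a_4 = a_0 = 3, the sequence is periodic with period 4.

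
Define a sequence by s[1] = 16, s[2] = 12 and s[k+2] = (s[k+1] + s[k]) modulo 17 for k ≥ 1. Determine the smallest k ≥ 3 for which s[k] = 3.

29

Computing terms: s[1] = 16, s[2] = 12, s[3] = 11, s[4] = 6, s[5] = 0, s[6] = 6, s[7] = 6, s[8] = 12, s[9] = 1, s[10] = 13, s[11] = 14, s[12] = 10, s[13] = 7, s[14] = 0, s[15] = 7, s[16] = 7, s[17] = 14, s[18] = 4, s[19] = 1, s[20] = 5, s[21] = 6, s[22] = 11, s[23] = 0, s[24] = 11, s[25] = 11, s[26] = 5, s[27] = 16, s[28] = 4, s[29] = 3, s[30] = 7, s[31] = 10, s[32] = 0, s[33] = 10, s[34] = 10, s[35] = 3, s[36] = 13, s[37] = 16, s[38] = 12.
The sequence repeats with period 36.
The value 3 first appears (with k ≥ 3) at s[29].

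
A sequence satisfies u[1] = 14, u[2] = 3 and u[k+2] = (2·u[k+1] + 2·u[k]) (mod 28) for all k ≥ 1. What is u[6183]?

20

We have u[1] = 14; u[2] = 3; u[3] = 6; u[4] = 18; u[5] = 20; u[6] = 20; u[7] = 24; u[8] = 4; u[9] = 0; u[10] = 8; u[11] = 16; u[12] = 20; u[13] = 16; u[14] = 16; u[15] = 8; u[16] = 20; u[17] = 0; u[18] = 12; u[19] = 24; u[20] = 16; u[21] = 24; u[22] = 24; u[23] = 12; u[24] = 16; u[25] = 0; u[26] = 4; u[27] = 8; u[28] = 24; u[29] = 8; u[30] = 8; u[31] = 4; u[32] = 24; u[33] = 0; u[34] = 20; u[35] = 12; u[36] = 8; u[37] = 12; u[38] = 12; u[39] = 20; u[40] = 8; u[41] = 0; u[42] = 16; u[43] = 4; u[44] = 12; u[45] = 4; u[46] = 4; u[47] = 16; u[48] = 12; u[49] = 0; u[50] = 24; u[51] = 20; u[52] = 4; u[53] = 20; u[54] = 20.
Since (u[53], u[54]) = (u[5], u[6]) = (20, 20) (two consecutive terms determine the rest), the sequence is eventually periodic: after a pre-period of length 4 it cycles with period 48.
For k ≥ 5, u[k] depends only on (k - 5) mod 48. (6183 - 5) mod 48 = 34, so u[6183] = u[39] = 20.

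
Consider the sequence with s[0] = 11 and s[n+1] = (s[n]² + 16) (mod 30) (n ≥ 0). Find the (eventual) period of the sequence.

Computing terms: s[0] = 11, s[1] = 17, s[2] = 5, s[3] = 11.
Since s[3] = s[0] = 11, the sequence is periodic with period 3.

3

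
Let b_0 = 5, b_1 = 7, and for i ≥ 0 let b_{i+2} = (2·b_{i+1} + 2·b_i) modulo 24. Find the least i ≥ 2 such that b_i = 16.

We have b_0 = 5; b_1 = 7; b_2 = 0; b_3 = 14; b_4 = 4; b_5 = 12; b_6 = 8; b_7 = 16; b_8 = 0; b_9 = 8; b_{10} = 16.
Since (b_9, b_{10}) = (b_6, b_7) = (8, 16) (two consecutive terms determine the rest), the sequence is eventually periodic: after a pre-period of length 6 it cycles with period 3.
The value 16 first appears (with i ≥ 2) at b_7.

7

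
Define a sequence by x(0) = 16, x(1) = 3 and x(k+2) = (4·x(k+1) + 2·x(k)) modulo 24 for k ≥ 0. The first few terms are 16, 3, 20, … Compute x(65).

Computing terms: x(0) = 16,  x(1) = 3,  x(2) = 20,  x(3) = 14,  x(4) = 0,  x(5) = 4,  x(6) = 16,  x(7) = 0,  x(8) = 8,  x(9) = 8,  x(10) = 0,  x(11) = 16,  x(12) = 16,  x(13) = 0.
Since (x(12), x(13)) = (x(6), x(7)) = (16, 0) (two consecutive terms determine the rest), the sequence is eventually periodic: after a pre-period of length 6 it cycles with period 6.
For k ≥ 6, x(k) depends only on (k - 6) mod 6. (65 - 6) mod 6 = 5, so x(65) = x(11) = 16.

16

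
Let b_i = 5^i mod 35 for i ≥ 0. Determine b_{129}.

20

b_0 = 1, b_1 = 5, b_2 = 25, b_3 = 20, b_4 = 30, b_5 = 10, b_6 = 15, b_7 = 5.
Since b_7 = b_1 = 5, the sequence is eventually periodic: after a pre-period of length 1 it cycles with period 6.
For i ≥ 1, b_i depends only on (i - 1) mod 6. (129 - 1) mod 6 = 2, so b_{129} = b_3 = 20.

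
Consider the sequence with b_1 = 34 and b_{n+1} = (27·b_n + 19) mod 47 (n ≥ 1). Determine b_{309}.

We have b_1 = 34; b_2 = 44; b_3 = 32; b_4 = 37; b_5 = 31; b_6 = 10; b_7 = 7; b_8 = 20; b_9 = 42; b_{10} = 25; b_{11} = 36; b_{12} = 4; b_{13} = 33; b_{14} = 17; b_{15} = 8; b_{16} = 0; b_{17} = 19; b_{18} = 15; b_{19} = 1; b_{20} = 46; b_{21} = 39; b_{22} = 38; b_{23} = 11; b_{24} = 34.
Since b_{24} = b_1 = 34, the sequence is periodic with period 23.
So b_{309} = b_{1 + ((309-1) mod 23)} = b_{10} = 25.

25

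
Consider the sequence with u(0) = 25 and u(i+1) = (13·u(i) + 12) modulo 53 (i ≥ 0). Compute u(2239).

40

Listing terms: u(0) = 25, u(1) = 19, u(2) = 47, u(3) = 40, u(4) = 2, u(5) = 38, u(6) = 29, u(7) = 18, u(8) = 34, u(9) = 30, u(10) = 31, u(11) = 44, u(12) = 1, u(13) = 25.
The sequence repeats with period 13.
So u(2239) = u(0 + ((2239-0) mod 13)) = u(3) = 40.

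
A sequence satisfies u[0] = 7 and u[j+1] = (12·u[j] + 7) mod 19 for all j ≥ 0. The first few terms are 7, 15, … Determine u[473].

0

Listing terms: u[0] = 7, u[1] = 15, u[2] = 16, u[3] = 9, u[4] = 1, u[5] = 0, u[6] = 7.
Since u[6] = u[0] = 7, the sequence is periodic with period 6.
(473 - 0) mod 6 = 5, so u[473] = u[5] = 0.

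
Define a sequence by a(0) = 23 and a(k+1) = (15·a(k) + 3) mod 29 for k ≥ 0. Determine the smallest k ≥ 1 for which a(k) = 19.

Computing terms: a(0) = 23; a(1) = 0; a(2) = 3; a(3) = 19; a(4) = 27; a(5) = 2; a(6) = 4; a(7) = 5; a(8) = 20; a(9) = 13; a(10) = 24; a(11) = 15; a(12) = 25; a(13) = 1; a(14) = 18; a(15) = 12; a(16) = 9; a(17) = 22; a(18) = 14; a(19) = 10; a(20) = 8; a(21) = 7; a(22) = 21; a(23) = 28; a(24) = 17; a(25) = 26; a(26) = 16; a(27) = 11; a(28) = 23.
Since a(28) = a(0) = 23, the sequence is periodic with period 28.
The value 19 first appears (with k ≥ 1) at a(3).

3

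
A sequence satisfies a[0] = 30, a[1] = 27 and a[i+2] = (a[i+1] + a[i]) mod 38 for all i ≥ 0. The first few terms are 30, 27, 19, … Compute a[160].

33

a[0] = 30, a[1] = 27, a[2] = 19, a[3] = 8, a[4] = 27, a[5] = 35, a[6] = 24, a[7] = 21, a[8] = 7, a[9] = 28, a[10] = 35, a[11] = 25, a[12] = 22, a[13] = 9, a[14] = 31, a[15] = 2, a[16] = 33, a[17] = 35, a[18] = 30, a[19] = 27.
Since (a[18], a[19]) = (a[0], a[1]) = (30, 27) (two consecutive terms determine the rest), the sequence is periodic with period 18.
So a[160] = a[0 + ((160-0) mod 18)] = a[16] = 33.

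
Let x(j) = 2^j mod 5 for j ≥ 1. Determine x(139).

x(1) = 2, x(2) = 4, x(3) = 3, x(4) = 1, x(5) = 2.
Since x(5) = x(1) = 2, the sequence is periodic with period 4.
So x(139) = x(1 + ((139-1) mod 4)) = x(3) = 3.

3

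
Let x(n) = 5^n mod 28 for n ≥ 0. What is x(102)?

1

x(0) = 1; x(1) = 5; x(2) = 25; x(3) = 13; x(4) = 9; x(5) = 17; x(6) = 1.
The sequence repeats with period 6.
So x(102) = x(0 + ((102-0) mod 6)) = x(0) = 1.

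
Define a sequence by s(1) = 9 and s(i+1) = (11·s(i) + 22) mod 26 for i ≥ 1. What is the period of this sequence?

Computing terms: s(1) = 9,  s(2) = 17,  s(3) = 1,  s(4) = 7,  s(5) = 21,  s(6) = 19,  s(7) = 23,  s(8) = 15,  s(9) = 5,  s(10) = 25,  s(11) = 11,  s(12) = 13,  s(13) = 9.
The sequence repeats with period 12.

12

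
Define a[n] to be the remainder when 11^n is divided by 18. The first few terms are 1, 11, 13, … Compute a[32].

Computing terms: a[0] = 1; a[1] = 11; a[2] = 13; a[3] = 17; a[4] = 7; a[5] = 5; a[6] = 1.
The sequence repeats with period 6.
(32 - 0) mod 6 = 2, so a[32] = a[2] = 13.

13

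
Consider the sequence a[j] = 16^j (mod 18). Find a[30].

10

a[0] = 1; a[1] = 16; a[2] = 4; a[3] = 10; a[4] = 16.
Since a[4] = a[1] = 16, the sequence is eventually periodic: after a pre-period of length 1 it cycles with period 3.
For j ≥ 1, a[j] depends only on (j - 1) mod 3. (30 - 1) mod 3 = 2, so a[30] = a[3] = 10.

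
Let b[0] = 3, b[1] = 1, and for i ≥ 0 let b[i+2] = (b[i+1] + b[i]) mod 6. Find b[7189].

b[0] = 3, b[1] = 1, b[2] = 4, b[3] = 5, b[4] = 3, b[5] = 2, b[6] = 5, b[7] = 1, b[8] = 0, b[9] = 1, b[10] = 1, b[11] = 2, b[12] = 3, b[13] = 5, b[14] = 2, b[15] = 1, b[16] = 3, b[17] = 4, b[18] = 1, b[19] = 5, b[20] = 0, b[21] = 5, b[22] = 5, b[23] = 4, b[24] = 3, b[25] = 1.
Since (b[24], b[25]) = (b[0], b[1]) = (3, 1) (two consecutive terms determine the rest), the sequence is periodic with period 24.
(7189 - 0) mod 24 = 13, so b[7189] = b[13] = 5.

5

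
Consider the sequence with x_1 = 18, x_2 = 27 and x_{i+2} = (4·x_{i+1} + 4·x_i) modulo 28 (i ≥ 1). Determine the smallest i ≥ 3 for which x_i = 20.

Listing terms: x_1 = 18; x_2 = 27; x_3 = 12; x_4 = 16; x_5 = 0; x_6 = 8; x_7 = 4; x_8 = 20; x_9 = 12; x_{10} = 16.
Since (x_9, x_{10}) = (x_3, x_4) = (12, 16) (two consecutive terms determine the rest), the sequence is eventually periodic: after a pre-period of length 2 it cycles with period 6.
The value 20 first appears (with i ≥ 3) at x_8.

8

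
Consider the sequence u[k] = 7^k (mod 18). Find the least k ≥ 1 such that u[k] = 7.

Computing terms: u[0] = 1, u[1] = 7, u[2] = 13, u[3] = 1.
Since u[3] = u[0] = 1, the sequence is periodic with period 3.
The value 7 first appears (with k ≥ 1) at u[1].

1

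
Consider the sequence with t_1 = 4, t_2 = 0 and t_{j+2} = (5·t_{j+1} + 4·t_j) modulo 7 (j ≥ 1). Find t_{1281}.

2

Computing terms: t_1 = 4,  t_2 = 0,  t_3 = 2,  t_4 = 3,  t_5 = 2,  t_6 = 1,  t_7 = 6,  t_8 = 6,  t_9 = 5,  t_{10} = 0,  t_{11} = 6,  t_{12} = 2,  t_{13} = 6,  t_{14} = 3,  t_{15} = 4,  t_{16} = 4,  t_{17} = 1,  t_{18} = 0,  t_{19} = 4,  t_{20} = 6,  t_{21} = 4,  t_{22} = 2,  t_{23} = 5,  t_{24} = 5,  t_{25} = 3,  t_{26} = 0,  t_{27} = 5,  t_{28} = 4,  t_{29} = 5,  t_{30} = 6,  t_{31} = 1,  t_{32} = 1,  t_{33} = 2,  t_{34} = 0,  t_{35} = 1,  t_{36} = 5,  t_{37} = 1,  t_{38} = 4,  t_{39} = 3,  t_{40} = 3,  t_{41} = 6,  t_{42} = 0,  t_{43} = 3,  t_{44} = 1,  t_{45} = 3,  t_{46} = 5,  t_{47} = 2,  t_{48} = 2,  t_{49} = 4,  t_{50} = 0.
Since (t_{49}, t_{50}) = (t_1, t_2) = (4, 0) (two consecutive terms determine the rest), the sequence is periodic with period 48.
(1281 - 1) mod 48 = 32, so t_{1281} = t_{33} = 2.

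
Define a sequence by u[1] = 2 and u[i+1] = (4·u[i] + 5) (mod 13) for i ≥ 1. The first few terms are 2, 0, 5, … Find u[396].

u[1] = 2, u[2] = 0, u[3] = 5, u[4] = 12, u[5] = 1, u[6] = 9, u[7] = 2.
Since u[7] = u[1] = 2, the sequence is periodic with period 6.
(396 - 1) mod 6 = 5, so u[396] = u[6] = 9.

9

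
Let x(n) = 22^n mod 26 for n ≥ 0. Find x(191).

Computing terms: x(0) = 1, x(1) = 22, x(2) = 16, x(3) = 14, x(4) = 22.
Since x(4) = x(1) = 22, the sequence is eventually periodic: after a pre-period of length 1 it cycles with period 3.
For n ≥ 1, x(n) depends only on (n - 1) mod 3. (191 - 1) mod 3 = 1, so x(191) = x(2) = 16.

16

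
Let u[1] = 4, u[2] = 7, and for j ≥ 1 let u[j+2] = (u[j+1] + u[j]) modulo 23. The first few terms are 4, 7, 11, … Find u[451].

4

We have u[1] = 4; u[2] = 7; u[3] = 11; u[4] = 18; u[5] = 6; u[6] = 1; u[7] = 7; u[8] = 8; u[9] = 15; u[10] = 0; u[11] = 15; u[12] = 15; u[13] = 7; u[14] = 22; u[15] = 6; u[16] = 5; u[17] = 11; u[18] = 16; u[19] = 4; u[20] = 20; u[21] = 1; u[22] = 21; u[23] = 22; u[24] = 20; u[25] = 19; u[26] = 16; u[27] = 12; u[28] = 5; u[29] = 17; u[30] = 22; u[31] = 16; u[32] = 15; u[33] = 8; u[34] = 0; u[35] = 8; u[36] = 8; u[37] = 16; u[38] = 1; u[39] = 17; u[40] = 18; u[41] = 12; u[42] = 7; u[43] = 19; u[44] = 3; u[45] = 22; u[46] = 2; u[47] = 1; u[48] = 3; u[49] = 4; u[50] = 7.
Since (u[49], u[50]) = (u[1], u[2]) = (4, 7) (two consecutive terms determine the rest), the sequence is periodic with period 48.
So u[451] = u[1 + ((451-1) mod 48)] = u[19] = 4.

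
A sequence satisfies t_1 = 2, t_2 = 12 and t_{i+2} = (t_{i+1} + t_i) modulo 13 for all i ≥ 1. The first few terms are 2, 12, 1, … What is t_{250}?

Computing terms: t_1 = 2, t_2 = 12, t_3 = 1, t_4 = 0, t_5 = 1, t_6 = 1, t_7 = 2, t_8 = 3, t_9 = 5, t_{10} = 8, t_{11} = 0, t_{12} = 8, t_{13} = 8, t_{14} = 3, t_{15} = 11, t_{16} = 1, t_{17} = 12, t_{18} = 0, t_{19} = 12, t_{20} = 12, t_{21} = 11, t_{22} = 10, t_{23} = 8, t_{24} = 5, t_{25} = 0, t_{26} = 5, t_{27} = 5, t_{28} = 10, t_{29} = 2, t_{30} = 12.
Since (t_{29}, t_{30}) = (t_1, t_2) = (2, 12) (two consecutive terms determine the rest), the sequence is periodic with period 28.
So t_{250} = t_{1 + ((250-1) mod 28)} = t_{26} = 5.

5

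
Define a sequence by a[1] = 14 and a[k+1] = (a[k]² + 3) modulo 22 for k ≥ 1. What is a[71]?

12

a[1] = 14,  a[2] = 1,  a[3] = 4,  a[4] = 19,  a[5] = 12,  a[6] = 15,  a[7] = 8,  a[8] = 1.
Since a[8] = a[2] = 1, the sequence is eventually periodic: after a pre-period of length 1 it cycles with period 6.
For k ≥ 2, a[k] depends only on (k - 2) mod 6. (71 - 2) mod 6 = 3, so a[71] = a[5] = 12.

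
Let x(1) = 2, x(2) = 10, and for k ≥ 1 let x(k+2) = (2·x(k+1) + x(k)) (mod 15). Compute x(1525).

Listing terms: x(1) = 2; x(2) = 10; x(3) = 7; x(4) = 9; x(5) = 10; x(6) = 14; x(7) = 8; x(8) = 0; x(9) = 8; x(10) = 1; x(11) = 10; x(12) = 6; x(13) = 7; x(14) = 5; x(15) = 2; x(16) = 9; x(17) = 5; x(18) = 4; x(19) = 13; x(20) = 0; x(21) = 13; x(22) = 11; x(23) = 5; x(24) = 6; x(25) = 2; x(26) = 10.
The sequence repeats with period 24.
So x(1525) = x(1 + ((1525-1) mod 24)) = x(13) = 7.

7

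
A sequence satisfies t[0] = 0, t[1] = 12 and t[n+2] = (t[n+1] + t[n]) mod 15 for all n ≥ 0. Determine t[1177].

t[0] = 0,  t[1] = 12,  t[2] = 12,  t[3] = 9,  t[4] = 6,  t[5] = 0,  t[6] = 6,  t[7] = 6,  t[8] = 12,  t[9] = 3,  t[10] = 0,  t[11] = 3,  t[12] = 3,  t[13] = 6,  t[14] = 9,  t[15] = 0,  t[16] = 9,  t[17] = 9,  t[18] = 3,  t[19] = 12,  t[20] = 0,  t[21] = 12.
The sequence repeats with period 20.
So t[1177] = t[0 + ((1177-0) mod 20)] = t[17] = 9.

9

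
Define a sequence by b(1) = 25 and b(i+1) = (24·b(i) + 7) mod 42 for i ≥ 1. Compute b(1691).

37

b(1) = 25,  b(2) = 19,  b(3) = 1,  b(4) = 31,  b(5) = 37,  b(6) = 13,  b(7) = 25.
Since b(7) = b(1) = 25, the sequence is periodic with period 6.
(1691 - 1) mod 6 = 4, so b(1691) = b(5) = 37.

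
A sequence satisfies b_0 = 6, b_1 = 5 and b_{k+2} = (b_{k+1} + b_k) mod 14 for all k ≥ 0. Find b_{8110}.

b_0 = 6; b_1 = 5; b_2 = 11; b_3 = 2; b_4 = 13; b_5 = 1; b_6 = 0; b_7 = 1; b_8 = 1; b_9 = 2; b_{10} = 3; b_{11} = 5; b_{12} = 8; b_{13} = 13; b_{14} = 7; b_{15} = 6; b_{16} = 13; b_{17} = 5; b_{18} = 4; b_{19} = 9; b_{20} = 13; b_{21} = 8; b_{22} = 7; b_{23} = 1; b_{24} = 8; b_{25} = 9; b_{26} = 3; b_{27} = 12; b_{28} = 1; b_{29} = 13; b_{30} = 0; b_{31} = 13; b_{32} = 13; b_{33} = 12; b_{34} = 11; b_{35} = 9; b_{36} = 6; b_{37} = 1; b_{38} = 7; b_{39} = 8; b_{40} = 1; b_{41} = 9; b_{42} = 10; b_{43} = 5; b_{44} = 1; b_{45} = 6; b_{46} = 7; b_{47} = 13; b_{48} = 6; b_{49} = 5.
Since (b_{48}, b_{49}) = (b_0, b_1) = (6, 5) (two consecutive terms determine the rest), the sequence is periodic with period 48.
(8110 - 0) mod 48 = 46, so b_{8110} = b_{46} = 7.

7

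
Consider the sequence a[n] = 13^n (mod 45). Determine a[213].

Listing terms: a[0] = 1,  a[1] = 13,  a[2] = 34,  a[3] = 37,  a[4] = 31,  a[5] = 43,  a[6] = 19,  a[7] = 22,  a[8] = 16,  a[9] = 28,  a[10] = 4,  a[11] = 7,  a[12] = 1.
Since a[12] = a[0] = 1, the sequence is periodic with period 12.
(213 - 0) mod 12 = 9, so a[213] = a[9] = 28.

28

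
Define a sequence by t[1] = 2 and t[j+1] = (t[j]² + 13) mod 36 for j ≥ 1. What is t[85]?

Computing terms: t[1] = 2; t[2] = 17; t[3] = 14; t[4] = 29; t[5] = 26; t[6] = 5; t[7] = 2.
Since t[7] = t[1] = 2, the sequence is periodic with period 6.
So t[85] = t[1 + ((85-1) mod 6)] = t[1] = 2.

2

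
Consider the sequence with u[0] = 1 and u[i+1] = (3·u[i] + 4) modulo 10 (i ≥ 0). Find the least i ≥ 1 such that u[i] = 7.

1

Computing terms: u[0] = 1, u[1] = 7, u[2] = 5, u[3] = 9, u[4] = 1.
Since u[4] = u[0] = 1, the sequence is periodic with period 4.
The value 7 first appears (with i ≥ 1) at u[1].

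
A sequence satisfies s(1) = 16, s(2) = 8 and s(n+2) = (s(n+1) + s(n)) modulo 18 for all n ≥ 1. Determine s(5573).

Computing terms: s(1) = 16; s(2) = 8; s(3) = 6; s(4) = 14; s(5) = 2; s(6) = 16; s(7) = 0; s(8) = 16; s(9) = 16; s(10) = 14; s(11) = 12; s(12) = 8; s(13) = 2; s(14) = 10; s(15) = 12; s(16) = 4; s(17) = 16; s(18) = 2; s(19) = 0; s(20) = 2; s(21) = 2; s(22) = 4; s(23) = 6; s(24) = 10; s(25) = 16; s(26) = 8.
Since (s(25), s(26)) = (s(1), s(2)) = (16, 8) (two consecutive terms determine the rest), the sequence is periodic with period 24.
(5573 - 1) mod 24 = 4, so s(5573) = s(5) = 2.

2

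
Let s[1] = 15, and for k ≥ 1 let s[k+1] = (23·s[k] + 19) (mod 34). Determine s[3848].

18

s[1] = 15; s[2] = 24; s[3] = 27; s[4] = 28; s[5] = 17; s[6] = 2; s[7] = 31; s[8] = 18; s[9] = 25; s[10] = 16; s[11] = 13; s[12] = 12; s[13] = 23; s[14] = 4; s[15] = 9; s[16] = 22; s[17] = 15.
The sequence repeats with period 16.
(3848 - 1) mod 16 = 7, so s[3848] = s[8] = 18.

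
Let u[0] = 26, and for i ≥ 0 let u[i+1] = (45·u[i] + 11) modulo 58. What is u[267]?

Computing terms: u[0] = 26; u[1] = 21; u[2] = 28; u[3] = 53; u[4] = 18; u[5] = 9; u[6] = 10; u[7] = 55; u[8] = 50; u[9] = 57; u[10] = 24; u[11] = 47; u[12] = 38; u[13] = 39; u[14] = 26.
Since u[14] = u[0] = 26, the sequence is periodic with period 14.
(267 - 0) mod 14 = 1, so u[267] = u[1] = 21.

21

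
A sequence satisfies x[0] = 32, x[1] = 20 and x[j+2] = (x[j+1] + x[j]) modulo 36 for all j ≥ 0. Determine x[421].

16

Listing terms: x[0] = 32,  x[1] = 20,  x[2] = 16,  x[3] = 0,  x[4] = 16,  x[5] = 16,  x[6] = 32,  x[7] = 12,  x[8] = 8,  x[9] = 20,  x[10] = 28,  x[11] = 12,  x[12] = 4,  x[13] = 16,  x[14] = 20,  x[15] = 0,  x[16] = 20,  x[17] = 20,  x[18] = 4,  x[19] = 24,  x[20] = 28,  x[21] = 16,  x[22] = 8,  x[23] = 24,  x[24] = 32,  x[25] = 20.
Since (x[24], x[25]) = (x[0], x[1]) = (32, 20) (two consecutive terms determine the rest), the sequence is periodic with period 24.
(421 - 0) mod 24 = 13, so x[421] = x[13] = 16.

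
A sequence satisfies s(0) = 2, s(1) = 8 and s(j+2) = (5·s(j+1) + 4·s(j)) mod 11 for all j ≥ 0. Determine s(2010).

s(0) = 2,  s(1) = 8,  s(2) = 4,  s(3) = 8,  s(4) = 1,  s(5) = 4,  s(6) = 2,  s(7) = 4,  s(8) = 6,  s(9) = 2,  s(10) = 1,  s(11) = 2,  s(12) = 3,  s(13) = 1,  s(14) = 6,  s(15) = 1,  s(16) = 7,  s(17) = 6,  s(18) = 3,  s(19) = 6,  s(20) = 9,  s(21) = 3,  s(22) = 7,  s(23) = 3,  s(24) = 10,  s(25) = 7,  s(26) = 9,  s(27) = 7,  s(28) = 5,  s(29) = 9,  s(30) = 10,  s(31) = 9,  s(32) = 8,  s(33) = 10,  s(34) = 5,  s(35) = 10,  s(36) = 4,  s(37) = 5,  s(38) = 8,  s(39) = 5,  s(40) = 2,  s(41) = 8.
Since (s(40), s(41)) = (s(0), s(1)) = (2, 8) (two consecutive terms determine the rest), the sequence is periodic with period 40.
(2010 - 0) mod 40 = 10, so s(2010) = s(10) = 1.

1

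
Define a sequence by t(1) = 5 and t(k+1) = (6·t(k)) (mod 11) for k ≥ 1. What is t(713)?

We have t(1) = 5, t(2) = 8, t(3) = 4, t(4) = 2, t(5) = 1, t(6) = 6, t(7) = 3, t(8) = 7, t(9) = 9, t(10) = 10, t(11) = 5.
The sequence repeats with period 10.
(713 - 1) mod 10 = 2, so t(713) = t(3) = 4.

4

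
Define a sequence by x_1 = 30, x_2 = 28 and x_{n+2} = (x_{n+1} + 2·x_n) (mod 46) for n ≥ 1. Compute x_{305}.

Computing terms: x_1 = 30,  x_2 = 28,  x_3 = 42,  x_4 = 6,  x_5 = 44,  x_6 = 10,  x_7 = 6,  x_8 = 26,  x_9 = 38,  x_{10} = 44,  x_{11} = 28,  x_{12} = 24,  x_{13} = 34,  x_{14} = 36,  x_{15} = 12,  x_{16} = 38,  x_{17} = 16,  x_{18} = 0,  x_{19} = 32,  x_{20} = 32,  x_{21} = 4,  x_{22} = 22,  x_{23} = 30,  x_{24} = 28.
Since (x_{23}, x_{24}) = (x_1, x_2) = (30, 28) (two consecutive terms determine the rest), the sequence is periodic with period 22.
(305 - 1) mod 22 = 18, so x_{305} = x_{19} = 32.

32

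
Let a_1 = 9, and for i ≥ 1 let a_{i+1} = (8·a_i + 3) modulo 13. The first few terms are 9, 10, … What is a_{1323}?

5

We have a_1 = 9,  a_2 = 10,  a_3 = 5,  a_4 = 4,  a_5 = 9.
The sequence repeats with period 4.
So a_{1323} = a_{1 + ((1323-1) mod 4)} = a_3 = 5.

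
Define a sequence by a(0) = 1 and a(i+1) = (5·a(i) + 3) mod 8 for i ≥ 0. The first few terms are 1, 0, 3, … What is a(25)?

0

Listing terms: a(0) = 1, a(1) = 0, a(2) = 3, a(3) = 2, a(4) = 5, a(5) = 4, a(6) = 7, a(7) = 6, a(8) = 1.
Since a(8) = a(0) = 1, the sequence is periodic with period 8.
(25 - 0) mod 8 = 1, so a(25) = a(1) = 0.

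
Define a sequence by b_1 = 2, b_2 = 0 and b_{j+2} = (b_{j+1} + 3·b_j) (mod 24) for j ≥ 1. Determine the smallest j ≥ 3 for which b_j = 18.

b_1 = 2, b_2 = 0, b_3 = 6, b_4 = 6, b_5 = 0, b_6 = 18, b_7 = 18, b_8 = 0, b_9 = 6.
Since (b_8, b_9) = (b_2, b_3) = (0, 6) (two consecutive terms determine the rest), the sequence is eventually periodic: after a pre-period of length 1 it cycles with period 6.
The value 18 first appears (with j ≥ 3) at b_6.

6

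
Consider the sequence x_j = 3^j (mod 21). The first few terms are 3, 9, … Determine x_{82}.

18

x_1 = 3, x_2 = 9, x_3 = 6, x_4 = 18, x_5 = 12, x_6 = 15, x_7 = 3.
The sequence repeats with period 6.
So x_{82} = x_{1 + ((82-1) mod 6)} = x_4 = 18.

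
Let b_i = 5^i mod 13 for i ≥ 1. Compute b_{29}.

5

b_1 = 5,  b_2 = 12,  b_3 = 8,  b_4 = 1,  b_5 = 5.
Since b_5 = b_1 = 5, the sequence is periodic with period 4.
(29 - 1) mod 4 = 0, so b_{29} = b_1 = 5.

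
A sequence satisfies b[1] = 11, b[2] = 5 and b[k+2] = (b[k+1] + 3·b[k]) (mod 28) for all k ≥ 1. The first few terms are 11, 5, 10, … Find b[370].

b[1] = 11, b[2] = 5, b[3] = 10, b[4] = 25, b[5] = 27, b[6] = 18, b[7] = 15, b[8] = 13, b[9] = 2, b[10] = 13, b[11] = 19, b[12] = 2, b[13] = 3, b[14] = 9, b[15] = 18, b[16] = 17, b[17] = 15, b[18] = 10, b[19] = 27, b[20] = 1, b[21] = 26, b[22] = 1, b[23] = 23, b[24] = 26, b[25] = 11, b[26] = 5.
The sequence repeats with period 24.
(370 - 1) mod 24 = 9, so b[370] = b[10] = 13.

13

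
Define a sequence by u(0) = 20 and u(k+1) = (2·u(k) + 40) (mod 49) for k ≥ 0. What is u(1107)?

We have u(0) = 20,  u(1) = 31,  u(2) = 4,  u(3) = 48,  u(4) = 38,  u(5) = 18,  u(6) = 27,  u(7) = 45,  u(8) = 32,  u(9) = 6,  u(10) = 3,  u(11) = 46,  u(12) = 34,  u(13) = 10,  u(14) = 11,  u(15) = 13,  u(16) = 17,  u(17) = 25,  u(18) = 41,  u(19) = 24,  u(20) = 39,  u(21) = 20.
Since u(21) = u(0) = 20, the sequence is periodic with period 21.
(1107 - 0) mod 21 = 15, so u(1107) = u(15) = 13.

13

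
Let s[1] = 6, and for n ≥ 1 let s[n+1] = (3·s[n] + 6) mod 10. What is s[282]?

s[1] = 6, s[2] = 4, s[3] = 8, s[4] = 0, s[5] = 6.
The sequence repeats with period 4.
(282 - 1) mod 4 = 1, so s[282] = s[2] = 4.

4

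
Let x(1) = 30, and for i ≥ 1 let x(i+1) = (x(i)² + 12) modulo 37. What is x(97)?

x(1) = 30,  x(2) = 24,  x(3) = 33,  x(4) = 28,  x(5) = 19,  x(6) = 3,  x(7) = 21,  x(8) = 9,  x(9) = 19.
Since x(9) = x(5) = 19, the sequence is eventually periodic: after a pre-period of length 4 it cycles with period 4.
For i ≥ 5, x(i) depends only on (i - 5) mod 4. (97 - 5) mod 4 = 0, so x(97) = x(5) = 19.

19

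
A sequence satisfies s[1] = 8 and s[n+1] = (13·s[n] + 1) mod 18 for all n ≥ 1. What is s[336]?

We have s[1] = 8; s[2] = 15; s[3] = 16; s[4] = 11; s[5] = 0; s[6] = 1; s[7] = 14; s[8] = 3; s[9] = 4; s[10] = 17; s[11] = 6; s[12] = 7; s[13] = 2; s[14] = 9; s[15] = 10; s[16] = 5; s[17] = 12; s[18] = 13; s[19] = 8.
Since s[19] = s[1] = 8, the sequence is periodic with period 18.
So s[336] = s[1 + ((336-1) mod 18)] = s[12] = 7.

7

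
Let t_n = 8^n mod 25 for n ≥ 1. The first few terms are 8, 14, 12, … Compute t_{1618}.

t_1 = 8; t_2 = 14; t_3 = 12; t_4 = 21; t_5 = 18; t_6 = 19; t_7 = 2; t_8 = 16; t_9 = 3; t_{10} = 24; t_{11} = 17; t_{12} = 11; t_{13} = 13; t_{14} = 4; t_{15} = 7; t_{16} = 6; t_{17} = 23; t_{18} = 9; t_{19} = 22; t_{20} = 1; t_{21} = 8.
Since t_{21} = t_1 = 8, the sequence is periodic with period 20.
So t_{1618} = t_{1 + ((1618-1) mod 20)} = t_{18} = 9.

9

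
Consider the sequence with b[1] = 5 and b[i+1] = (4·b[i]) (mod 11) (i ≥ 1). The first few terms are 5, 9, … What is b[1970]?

4

Computing terms: b[1] = 5; b[2] = 9; b[3] = 3; b[4] = 1; b[5] = 4; b[6] = 5.
Since b[6] = b[1] = 5, the sequence is periodic with period 5.
So b[1970] = b[1 + ((1970-1) mod 5)] = b[5] = 4.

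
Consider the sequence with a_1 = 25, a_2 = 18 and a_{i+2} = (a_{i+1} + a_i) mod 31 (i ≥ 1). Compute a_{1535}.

Listing terms: a_1 = 25; a_2 = 18; a_3 = 12; a_4 = 30; a_5 = 11; a_6 = 10; a_7 = 21; a_8 = 0; a_9 = 21; a_{10} = 21; a_{11} = 11; a_{12} = 1; a_{13} = 12; a_{14} = 13; a_{15} = 25; a_{16} = 7; a_{17} = 1; a_{18} = 8; a_{19} = 9; a_{20} = 17; a_{21} = 26; a_{22} = 12; a_{23} = 7; a_{24} = 19; a_{25} = 26; a_{26} = 14; a_{27} = 9; a_{28} = 23; a_{29} = 1; a_{30} = 24; a_{31} = 25; a_{32} = 18.
Since (a_{31}, a_{32}) = (a_1, a_2) = (25, 18) (two consecutive terms determine the rest), the sequence is periodic with period 30.
So a_{1535} = a_{1 + ((1535-1) mod 30)} = a_5 = 11.

11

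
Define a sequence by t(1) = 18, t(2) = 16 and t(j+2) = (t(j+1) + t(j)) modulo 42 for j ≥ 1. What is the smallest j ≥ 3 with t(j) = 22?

11

We have t(1) = 18; t(2) = 16; t(3) = 34; t(4) = 8; t(5) = 0; t(6) = 8; t(7) = 8; t(8) = 16; t(9) = 24; t(10) = 40; t(11) = 22; t(12) = 20; t(13) = 0; t(14) = 20; t(15) = 20; t(16) = 40; t(17) = 18; t(18) = 16.
Since (t(17), t(18)) = (t(1), t(2)) = (18, 16) (two consecutive terms determine the rest), the sequence is periodic with period 16.
The value 22 first appears (with j ≥ 3) at t(11).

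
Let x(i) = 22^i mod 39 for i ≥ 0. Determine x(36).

We have x(0) = 1, x(1) = 22, x(2) = 16, x(3) = 1.
Since x(3) = x(0) = 1, the sequence is periodic with period 3.
So x(36) = x(0 + ((36-0) mod 3)) = x(0) = 1.

1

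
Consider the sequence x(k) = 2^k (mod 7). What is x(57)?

x(0) = 1; x(1) = 2; x(2) = 4; x(3) = 1.
The sequence repeats with period 3.
So x(57) = x(0 + ((57-0) mod 3)) = x(0) = 1.

1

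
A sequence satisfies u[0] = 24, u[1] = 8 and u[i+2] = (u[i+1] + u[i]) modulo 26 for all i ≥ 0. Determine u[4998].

We have u[0] = 24,  u[1] = 8,  u[2] = 6,  u[3] = 14,  u[4] = 20,  u[5] = 8,  u[6] = 2,  u[7] = 10,  u[8] = 12,  u[9] = 22,  u[10] = 8,  u[11] = 4,  u[12] = 12,  u[13] = 16,  u[14] = 2,  u[15] = 18,  u[16] = 20,  u[17] = 12,  u[18] = 6,  u[19] = 18,  u[20] = 24,  u[21] = 16,  u[22] = 14,  u[23] = 4,  u[24] = 18,  u[25] = 22,  u[26] = 14,  u[27] = 10,  u[28] = 24,  u[29] = 8.
The sequence repeats with period 28.
(4998 - 0) mod 28 = 14, so u[4998] = u[14] = 2.

2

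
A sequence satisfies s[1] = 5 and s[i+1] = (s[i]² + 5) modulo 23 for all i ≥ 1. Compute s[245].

Computing terms: s[1] = 5, s[2] = 7, s[3] = 8, s[4] = 0, s[5] = 5.
The sequence repeats with period 4.
So s[245] = s[1 + ((245-1) mod 4)] = s[1] = 5.

5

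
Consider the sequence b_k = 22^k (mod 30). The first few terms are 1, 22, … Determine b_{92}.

We have b_0 = 1,  b_1 = 22,  b_2 = 4,  b_3 = 28,  b_4 = 16,  b_5 = 22.
Since b_5 = b_1 = 22, the sequence is eventually periodic: after a pre-period of length 1 it cycles with period 4.
For k ≥ 1, b_k depends only on (k - 1) mod 4. (92 - 1) mod 4 = 3, so b_{92} = b_4 = 16.

16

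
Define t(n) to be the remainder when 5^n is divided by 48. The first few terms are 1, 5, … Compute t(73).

5

t(0) = 1; t(1) = 5; t(2) = 25; t(3) = 29; t(4) = 1.
Since t(4) = t(0) = 1, the sequence is periodic with period 4.
So t(73) = t(0 + ((73-0) mod 4)) = t(1) = 5.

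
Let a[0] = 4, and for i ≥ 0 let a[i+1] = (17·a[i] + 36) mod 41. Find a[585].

a[0] = 4, a[1] = 22, a[2] = 0, a[3] = 36, a[4] = 33, a[5] = 23, a[6] = 17, a[7] = 38, a[8] = 26, a[9] = 27, a[10] = 3, a[11] = 5, a[12] = 39, a[13] = 2, a[14] = 29, a[15] = 37, a[16] = 9, a[17] = 25, a[18] = 10, a[19] = 1, a[20] = 12, a[21] = 35, a[22] = 16, a[23] = 21, a[24] = 24, a[25] = 34, a[26] = 40, a[27] = 19, a[28] = 31, a[29] = 30, a[30] = 13, a[31] = 11, a[32] = 18, a[33] = 14, a[34] = 28, a[35] = 20, a[36] = 7, a[37] = 32, a[38] = 6, a[39] = 15, a[40] = 4.
The sequence repeats with period 40.
(585 - 0) mod 40 = 25, so a[585] = a[25] = 34.

34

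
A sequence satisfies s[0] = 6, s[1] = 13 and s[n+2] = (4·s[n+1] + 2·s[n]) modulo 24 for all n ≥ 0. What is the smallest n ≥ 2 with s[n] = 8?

4

We have s[0] = 6,  s[1] = 13,  s[2] = 16,  s[3] = 18,  s[4] = 8,  s[5] = 20,  s[6] = 0,  s[7] = 16,  s[8] = 16,  s[9] = 0,  s[10] = 8,  s[11] = 8,  s[12] = 0,  s[13] = 16.
Since (s[12], s[13]) = (s[6], s[7]) = (0, 16) (two consecutive terms determine the rest), the sequence is eventually periodic: after a pre-period of length 6 it cycles with period 6.
The value 8 first appears (with n ≥ 2) at s[4].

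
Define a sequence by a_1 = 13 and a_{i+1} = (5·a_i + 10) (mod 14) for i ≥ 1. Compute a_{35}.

Computing terms: a_1 = 13, a_2 = 5, a_3 = 7, a_4 = 3, a_5 = 11, a_6 = 9, a_7 = 13.
The sequence repeats with period 6.
(35 - 1) mod 6 = 4, so a_{35} = a_5 = 11.

11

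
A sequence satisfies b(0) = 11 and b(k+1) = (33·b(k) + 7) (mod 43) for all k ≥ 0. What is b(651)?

We have b(0) = 11; b(1) = 26; b(2) = 5; b(3) = 0; b(4) = 7; b(5) = 23; b(6) = 35; b(7) = 1; b(8) = 40; b(9) = 37; b(10) = 24; b(11) = 25; b(12) = 15; b(13) = 29; b(14) = 18; b(15) = 42; b(16) = 17; b(17) = 9; b(18) = 3; b(19) = 20; b(20) = 22; b(21) = 2; b(22) = 30; b(23) = 8; b(24) = 13; b(25) = 6; b(26) = 33; b(27) = 21; b(28) = 12; b(29) = 16; b(30) = 19; b(31) = 32; b(32) = 31; b(33) = 41; b(34) = 27; b(35) = 38; b(36) = 14; b(37) = 39; b(38) = 4; b(39) = 10; b(40) = 36; b(41) = 34; b(42) = 11.
The sequence repeats with period 42.
(651 - 0) mod 42 = 21, so b(651) = b(21) = 2.

2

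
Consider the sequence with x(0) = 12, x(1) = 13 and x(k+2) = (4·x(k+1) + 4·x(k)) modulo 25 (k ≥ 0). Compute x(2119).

x(0) = 12, x(1) = 13, x(2) = 0, x(3) = 2, x(4) = 8, x(5) = 15, x(6) = 17, x(7) = 3, x(8) = 5, x(9) = 7, x(10) = 23, x(11) = 20, x(12) = 22, x(13) = 18, x(14) = 10, x(15) = 12, x(16) = 13.
Since (x(15), x(16)) = (x(0), x(1)) = (12, 13) (two consecutive terms determine the rest), the sequence is periodic with period 15.
(2119 - 0) mod 15 = 4, so x(2119) = x(4) = 8.

8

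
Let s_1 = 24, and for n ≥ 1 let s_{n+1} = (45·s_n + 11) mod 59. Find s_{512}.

40

Listing terms: s_1 = 24,  s_2 = 29,  s_3 = 18,  s_4 = 54,  s_5 = 22,  s_6 = 57,  s_7 = 39,  s_8 = 55,  s_9 = 8,  s_{10} = 17,  s_{11} = 9,  s_{12} = 3,  s_{13} = 28,  s_{14} = 32,  s_{15} = 35,  s_{16} = 52,  s_{17} = 50,  s_{18} = 19,  s_{19} = 40,  s_{20} = 41,  s_{21} = 27,  s_{22} = 46,  s_{23} = 16,  s_{24} = 23,  s_{25} = 43,  s_{26} = 58,  s_{27} = 25,  s_{28} = 15,  s_{29} = 37,  s_{30} = 24.
The sequence repeats with period 29.
(512 - 1) mod 29 = 18, so s_{512} = s_{19} = 40.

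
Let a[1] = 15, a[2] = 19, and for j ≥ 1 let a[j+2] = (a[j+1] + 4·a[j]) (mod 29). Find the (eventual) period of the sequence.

35

We have a[1] = 15, a[2] = 19, a[3] = 21, a[4] = 10, a[5] = 7, a[6] = 18, a[7] = 17, a[8] = 2, a[9] = 12, a[10] = 20, a[11] = 10, a[12] = 3, a[13] = 14, a[14] = 26, a[15] = 24, a[16] = 12, a[17] = 21, a[18] = 11, a[19] = 8, a[20] = 23, a[21] = 26, a[22] = 2, a[23] = 19, a[24] = 27, a[25] = 16, a[26] = 8, a[27] = 14, a[28] = 17, a[29] = 15, a[30] = 25, a[31] = 27, a[32] = 11, a[33] = 3, a[34] = 18, a[35] = 1, a[36] = 15, a[37] = 19.
The sequence repeats with period 35.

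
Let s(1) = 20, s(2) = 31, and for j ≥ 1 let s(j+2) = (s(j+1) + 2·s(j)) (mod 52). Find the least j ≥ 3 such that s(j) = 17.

10

Computing terms: s(1) = 20, s(2) = 31, s(3) = 19, s(4) = 29, s(5) = 15, s(6) = 21, s(7) = 51, s(8) = 41, s(9) = 39, s(10) = 17, s(11) = 43, s(12) = 25, s(13) = 7, s(14) = 5, s(15) = 19, s(16) = 29.
Since (s(15), s(16)) = (s(3), s(4)) = (19, 29) (two consecutive terms determine the rest), the sequence is eventually periodic: after a pre-period of length 2 it cycles with period 12.
The value 17 first appears (with j ≥ 3) at s(10).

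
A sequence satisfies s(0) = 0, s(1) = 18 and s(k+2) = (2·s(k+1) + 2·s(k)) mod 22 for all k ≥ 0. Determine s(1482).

Listing terms: s(0) = 0,  s(1) = 18,  s(2) = 14,  s(3) = 20,  s(4) = 2,  s(5) = 0,  s(6) = 4,  s(7) = 8,  s(8) = 2,  s(9) = 20,  s(10) = 0,  s(11) = 18.
The sequence repeats with period 10.
So s(1482) = s(0 + ((1482-0) mod 10)) = s(2) = 14.

14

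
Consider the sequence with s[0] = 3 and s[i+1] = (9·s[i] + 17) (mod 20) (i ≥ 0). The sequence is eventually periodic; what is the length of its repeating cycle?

4

Listing terms: s[0] = 3,  s[1] = 4,  s[2] = 13,  s[3] = 14,  s[4] = 3.
The sequence repeats with period 4.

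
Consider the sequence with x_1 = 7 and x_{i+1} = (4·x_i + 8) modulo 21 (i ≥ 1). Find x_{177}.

5

Listing terms: x_1 = 7, x_2 = 15, x_3 = 5, x_4 = 7.
Since x_4 = x_1 = 7, the sequence is periodic with period 3.
So x_{177} = x_{1 + ((177-1) mod 3)} = x_3 = 5.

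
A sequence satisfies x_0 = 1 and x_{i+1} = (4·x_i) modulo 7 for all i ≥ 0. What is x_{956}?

2

Computing terms: x_0 = 1; x_1 = 4; x_2 = 2; x_3 = 1.
The sequence repeats with period 3.
So x_{956} = x_{0 + ((956-0) mod 3)} = x_2 = 2.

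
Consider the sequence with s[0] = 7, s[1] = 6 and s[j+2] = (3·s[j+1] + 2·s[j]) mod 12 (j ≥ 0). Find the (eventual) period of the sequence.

4

Listing terms: s[0] = 7, s[1] = 6, s[2] = 8, s[3] = 0, s[4] = 4, s[5] = 0, s[6] = 8, s[7] = 0.
Since (s[6], s[7]) = (s[2], s[3]) = (8, 0) (two consecutive terms determine the rest), the sequence is eventually periodic: after a pre-period of length 2 it cycles with period 4.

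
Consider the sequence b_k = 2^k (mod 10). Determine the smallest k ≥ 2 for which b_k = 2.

5

We have b_1 = 2; b_2 = 4; b_3 = 8; b_4 = 6; b_5 = 2.
The sequence repeats with period 4.
The value 2 next appears (with k ≥ 2) at b_5.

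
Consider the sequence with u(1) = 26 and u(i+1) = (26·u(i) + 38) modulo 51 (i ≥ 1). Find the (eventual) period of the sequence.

8

Listing terms: u(1) = 26; u(2) = 0; u(3) = 38; u(4) = 6; u(5) = 41; u(6) = 33; u(7) = 29; u(8) = 27; u(9) = 26.
Since u(9) = u(1) = 26, the sequence is periodic with period 8.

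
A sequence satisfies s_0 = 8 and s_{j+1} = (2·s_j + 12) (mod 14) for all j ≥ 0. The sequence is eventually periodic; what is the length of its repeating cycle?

3

We have s_0 = 8, s_1 = 0, s_2 = 12, s_3 = 8.
The sequence repeats with period 3.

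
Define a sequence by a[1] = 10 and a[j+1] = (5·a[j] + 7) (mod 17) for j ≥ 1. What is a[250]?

We have a[1] = 10; a[2] = 6; a[3] = 3; a[4] = 5; a[5] = 15; a[6] = 14; a[7] = 9; a[8] = 1; a[9] = 12; a[10] = 16; a[11] = 2; a[12] = 0; a[13] = 7; a[14] = 8; a[15] = 13; a[16] = 4; a[17] = 10.
The sequence repeats with period 16.
(250 - 1) mod 16 = 9, so a[250] = a[10] = 16.

16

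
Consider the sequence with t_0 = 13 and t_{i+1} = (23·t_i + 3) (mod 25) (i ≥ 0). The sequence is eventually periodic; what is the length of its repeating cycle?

20

Computing terms: t_0 = 13; t_1 = 2; t_2 = 24; t_3 = 5; t_4 = 18; t_5 = 17; t_6 = 19; t_7 = 15; t_8 = 23; t_9 = 7; t_{10} = 14; t_{11} = 0; t_{12} = 3; t_{13} = 22; t_{14} = 9; t_{15} = 10; t_{16} = 8; t_{17} = 12; t_{18} = 4; t_{19} = 20; t_{20} = 13.
The sequence repeats with period 20.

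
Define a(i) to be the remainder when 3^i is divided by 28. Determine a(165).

27

Computing terms: a(0) = 1; a(1) = 3; a(2) = 9; a(3) = 27; a(4) = 25; a(5) = 19; a(6) = 1.
Since a(6) = a(0) = 1, the sequence is periodic with period 6.
(165 - 0) mod 6 = 3, so a(165) = a(3) = 27.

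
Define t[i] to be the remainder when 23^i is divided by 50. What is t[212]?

21

Computing terms: t[0] = 1; t[1] = 23; t[2] = 29; t[3] = 17; t[4] = 41; t[5] = 43; t[6] = 39; t[7] = 47; t[8] = 31; t[9] = 13; t[10] = 49; t[11] = 27; t[12] = 21; t[13] = 33; t[14] = 9; t[15] = 7; t[16] = 11; t[17] = 3; t[18] = 19; t[19] = 37; t[20] = 1.
The sequence repeats with period 20.
(212 - 0) mod 20 = 12, so t[212] = t[12] = 21.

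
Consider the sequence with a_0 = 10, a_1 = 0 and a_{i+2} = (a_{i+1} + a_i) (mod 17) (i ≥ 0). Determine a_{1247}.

a_0 = 10,  a_1 = 0,  a_2 = 10,  a_3 = 10,  a_4 = 3,  a_5 = 13,  a_6 = 16,  a_7 = 12,  a_8 = 11,  a_9 = 6,  a_{10} = 0,  a_{11} = 6,  a_{12} = 6,  a_{13} = 12,  a_{14} = 1,  a_{15} = 13,  a_{16} = 14,  a_{17} = 10,  a_{18} = 7,  a_{19} = 0,  a_{20} = 7,  a_{21} = 7,  a_{22} = 14,  a_{23} = 4,  a_{24} = 1,  a_{25} = 5,  a_{26} = 6,  a_{27} = 11,  a_{28} = 0,  a_{29} = 11,  a_{30} = 11,  a_{31} = 5,  a_{32} = 16,  a_{33} = 4,  a_{34} = 3,  a_{35} = 7,  a_{36} = 10,  a_{37} = 0.
The sequence repeats with period 36.
(1247 - 0) mod 36 = 23, so a_{1247} = a_{23} = 4.

4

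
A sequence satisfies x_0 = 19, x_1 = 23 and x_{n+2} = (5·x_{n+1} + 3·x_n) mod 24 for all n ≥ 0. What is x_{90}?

19

x_0 = 19, x_1 = 23, x_2 = 4, x_3 = 17, x_4 = 1, x_5 = 8, x_6 = 19, x_7 = 23.
Since (x_6, x_7) = (x_0, x_1) = (19, 23) (two consecutive terms determine the rest), the sequence is periodic with period 6.
So x_{90} = x_{0 + ((90-0) mod 6)} = x_0 = 19.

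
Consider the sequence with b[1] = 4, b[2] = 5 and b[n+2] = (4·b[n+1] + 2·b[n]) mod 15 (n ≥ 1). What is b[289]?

Listing terms: b[1] = 4; b[2] = 5; b[3] = 13; b[4] = 2; b[5] = 4; b[6] = 5.
The sequence repeats with period 4.
So b[289] = b[1 + ((289-1) mod 4)] = b[1] = 4.

4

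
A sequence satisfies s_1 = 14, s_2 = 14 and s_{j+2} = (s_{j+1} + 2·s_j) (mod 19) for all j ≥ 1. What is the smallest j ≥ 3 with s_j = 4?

Computing terms: s_1 = 14, s_2 = 14, s_3 = 4, s_4 = 13, s_5 = 2, s_6 = 9, s_7 = 13, s_8 = 12, s_9 = 0, s_{10} = 5, s_{11} = 5, s_{12} = 15, s_{13} = 6, s_{14} = 17, s_{15} = 10, s_{16} = 6, s_{17} = 7, s_{18} = 0, s_{19} = 14, s_{20} = 14.
The sequence repeats with period 18.
The value 4 first appears (with j ≥ 3) at s_3.

3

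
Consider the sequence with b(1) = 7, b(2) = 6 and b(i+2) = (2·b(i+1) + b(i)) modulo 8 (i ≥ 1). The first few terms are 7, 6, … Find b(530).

6

b(1) = 7; b(2) = 6; b(3) = 3; b(4) = 4; b(5) = 3; b(6) = 2; b(7) = 7; b(8) = 0; b(9) = 7; b(10) = 6.
Since (b(9), b(10)) = (b(1), b(2)) = (7, 6) (two consecutive terms determine the rest), the sequence is periodic with period 8.
So b(530) = b(1 + ((530-1) mod 8)) = b(2) = 6.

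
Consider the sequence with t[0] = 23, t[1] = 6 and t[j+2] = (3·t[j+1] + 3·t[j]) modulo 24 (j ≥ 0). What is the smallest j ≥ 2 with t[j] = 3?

We have t[0] = 23; t[1] = 6; t[2] = 15; t[3] = 15; t[4] = 18; t[5] = 3; t[6] = 15; t[7] = 6; t[8] = 15.
Since (t[7], t[8]) = (t[1], t[2]) = (6, 15) (two consecutive terms determine the rest), the sequence is eventually periodic: after a pre-period of length 1 it cycles with period 6.
The value 3 first appears (with j ≥ 2) at t[5].

5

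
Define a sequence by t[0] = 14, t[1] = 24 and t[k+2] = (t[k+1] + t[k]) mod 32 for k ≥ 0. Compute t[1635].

Computing terms: t[0] = 14,  t[1] = 24,  t[2] = 6,  t[3] = 30,  t[4] = 4,  t[5] = 2,  t[6] = 6,  t[7] = 8,  t[8] = 14,  t[9] = 22,  t[10] = 4,  t[11] = 26,  t[12] = 30,  t[13] = 24,  t[14] = 22,  t[15] = 14,  t[16] = 4,  t[17] = 18,  t[18] = 22,  t[19] = 8,  t[20] = 30,  t[21] = 6,  t[22] = 4,  t[23] = 10,  t[24] = 14,  t[25] = 24.
Since (t[24], t[25]) = (t[0], t[1]) = (14, 24) (two consecutive terms determine the rest), the sequence is periodic with period 24.
So t[1635] = t[0 + ((1635-0) mod 24)] = t[3] = 30.

30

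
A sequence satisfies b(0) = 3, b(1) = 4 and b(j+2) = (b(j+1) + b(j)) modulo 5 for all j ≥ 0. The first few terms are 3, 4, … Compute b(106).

2

b(0) = 3,  b(1) = 4,  b(2) = 2,  b(3) = 1,  b(4) = 3,  b(5) = 4.
The sequence repeats with period 4.
(106 - 0) mod 4 = 2, so b(106) = b(2) = 2.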